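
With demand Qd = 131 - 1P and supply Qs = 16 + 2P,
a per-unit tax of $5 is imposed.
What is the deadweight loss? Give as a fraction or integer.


Pre-tax equilibrium quantity: Q* = 278/3
Post-tax equilibrium quantity: Q_tax = 268/3
Reduction in quantity: Q* - Q_tax = 10/3
DWL = (1/2) * tax * (Q* - Q_tax)
DWL = (1/2) * 5 * 10/3 = 25/3

25/3


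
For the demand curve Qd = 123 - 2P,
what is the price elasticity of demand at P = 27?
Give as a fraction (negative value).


dQ/dP = -2
At P = 27: Q = 123 - 2*27 = 69
E = (dQ/dP)(P/Q) = (-2)(27/69) = -18/23

-18/23


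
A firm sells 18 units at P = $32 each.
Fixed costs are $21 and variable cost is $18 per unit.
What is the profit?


Total Revenue = P * Q = 32 * 18 = $576
Total Cost = FC + VC*Q = 21 + 18*18 = $345
Profit = TR - TC = 576 - 345 = $231

$231


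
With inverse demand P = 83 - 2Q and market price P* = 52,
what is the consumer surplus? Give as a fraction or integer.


Maximum willingness to pay (at Q=0): P_max = 83
Quantity demanded at P* = 52:
Q* = (83 - 52)/2 = 31/2
CS = (1/2) * Q* * (P_max - P*)
CS = (1/2) * 31/2 * (83 - 52)
CS = (1/2) * 31/2 * 31 = 961/4

961/4


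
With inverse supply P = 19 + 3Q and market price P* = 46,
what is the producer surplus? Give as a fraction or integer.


Minimum supply price (at Q=0): P_min = 19
Quantity supplied at P* = 46:
Q* = (46 - 19)/3 = 9
PS = (1/2) * Q* * (P* - P_min)
PS = (1/2) * 9 * (46 - 19)
PS = (1/2) * 9 * 27 = 243/2

243/2


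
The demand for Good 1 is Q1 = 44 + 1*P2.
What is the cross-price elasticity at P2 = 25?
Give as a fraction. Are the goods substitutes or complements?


dQ1/dP2 = 1
At P2 = 25: Q1 = 44 + 1*25 = 69
Exy = (dQ1/dP2)(P2/Q1) = 1 * 25 / 69 = 25/69
Since Exy > 0, the goods are substitutes.

25/69 (substitutes)


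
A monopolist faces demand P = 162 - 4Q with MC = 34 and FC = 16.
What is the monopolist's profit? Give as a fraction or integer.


MR = MC: 162 - 8Q = 34
Q* = 16
P* = 162 - 4*16 = 98
Profit = (P* - MC)*Q* - FC
= (98 - 34)*16 - 16
= 64*16 - 16
= 1024 - 16 = 1008

1008


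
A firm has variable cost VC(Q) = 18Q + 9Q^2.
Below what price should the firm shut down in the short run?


AVC(Q) = VC(Q)/Q = 18 + 9Q
AVC is increasing in Q, so minimum AVC is at Q -> 0+.
Min AVC = 18
The firm should shut down if P < 18.

18


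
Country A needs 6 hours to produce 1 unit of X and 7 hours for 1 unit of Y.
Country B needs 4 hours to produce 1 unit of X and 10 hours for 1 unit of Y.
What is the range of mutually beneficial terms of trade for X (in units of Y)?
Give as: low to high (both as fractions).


Opportunity cost of X for Country A = hours_X / hours_Y = 6/7 = 6/7 units of Y
Opportunity cost of X for Country B = hours_X / hours_Y = 4/10 = 2/5 units of Y
Terms of trade must be between the two opportunity costs.
Range: 2/5 to 6/7

2/5 to 6/7


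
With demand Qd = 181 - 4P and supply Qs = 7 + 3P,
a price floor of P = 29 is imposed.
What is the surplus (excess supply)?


At P = 29:
Qd = 181 - 4*29 = 65
Qs = 7 + 3*29 = 94
Surplus = Qs - Qd = 94 - 65 = 29

29


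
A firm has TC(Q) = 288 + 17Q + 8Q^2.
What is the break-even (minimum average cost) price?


AC(Q) = 288/Q + 17 + 8Q
To minimize: dAC/dQ = -288/Q^2 + 8 = 0
Q^2 = 288/8 = 36
Q* = 6
Min AC = 288/6 + 17 + 8*6
Min AC = 48 + 17 + 48 = 113

113


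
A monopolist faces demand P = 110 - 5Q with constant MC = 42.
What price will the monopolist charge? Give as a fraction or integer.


MR = 110 - 10Q
Set MR = MC: 110 - 10Q = 42
Q* = 34/5
Substitute into demand:
P* = 110 - 5*34/5 = 76

76


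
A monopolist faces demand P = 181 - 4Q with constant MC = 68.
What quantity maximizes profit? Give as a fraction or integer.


TR = P*Q = (181 - 4Q)Q = 181Q - 4Q^2
MR = dTR/dQ = 181 - 8Q
Set MR = MC:
181 - 8Q = 68
113 = 8Q
Q* = 113/8 = 113/8

113/8


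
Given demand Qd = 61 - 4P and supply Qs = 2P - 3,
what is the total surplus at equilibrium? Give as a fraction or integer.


Find equilibrium: 61 - 4P = 2P - 3
61 + 3 = 6P
P* = 64/6 = 32/3
Q* = 2*32/3 - 3 = 55/3
Inverse demand: P = 61/4 - Q/4, so P_max = 61/4
Inverse supply: P = 3/2 + Q/2, so P_min = 3/2
CS = (1/2) * 55/3 * (61/4 - 32/3) = 3025/72
PS = (1/2) * 55/3 * (32/3 - 3/2) = 3025/36
TS = CS + PS = 3025/72 + 3025/36 = 3025/24

3025/24


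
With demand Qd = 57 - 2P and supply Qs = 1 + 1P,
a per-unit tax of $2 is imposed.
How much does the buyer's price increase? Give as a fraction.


With a per-unit tax, the buyer's price increase depends on relative slopes.
Supply slope: d = 1, Demand slope: b = 2
Buyer's price increase = d * tax / (b + d)
= 1 * 2 / (2 + 1)
= 2 / 3 = 2/3

2/3


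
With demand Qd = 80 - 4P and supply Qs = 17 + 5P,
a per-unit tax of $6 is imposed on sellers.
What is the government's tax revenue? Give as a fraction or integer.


With tax on sellers, new supply: Qs' = 17 + 5(P - 6)
= 5P - 13
New equilibrium quantity:
Q_new = 116/3
Tax revenue = tax * Q_new = 6 * 116/3 = 232

232


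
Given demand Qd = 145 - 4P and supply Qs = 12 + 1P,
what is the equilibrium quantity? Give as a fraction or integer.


First find equilibrium price:
145 - 4P = 12 + 1P
P* = 133/5 = 133/5
Then substitute into demand:
Q* = 145 - 4 * 133/5 = 193/5

193/5


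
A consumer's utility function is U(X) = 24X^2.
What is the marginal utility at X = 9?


MU = dU/dX = 24*2*X^(2-1)
MU = 48*X^1
At X = 9:
MU = 48 * 9^1
MU = 48 * 9 = 432

432


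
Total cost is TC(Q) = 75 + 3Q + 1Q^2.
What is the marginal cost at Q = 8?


MC = dTC/dQ = 3 + 2*1*Q
At Q = 8:
MC = 3 + 2*8
MC = 3 + 16 = 19

19


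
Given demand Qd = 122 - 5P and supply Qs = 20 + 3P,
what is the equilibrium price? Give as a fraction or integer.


At equilibrium, Qd = Qs.
122 - 5P = 20 + 3P
122 - 20 = 5P + 3P
102 = 8P
P* = 102/8 = 51/4

51/4


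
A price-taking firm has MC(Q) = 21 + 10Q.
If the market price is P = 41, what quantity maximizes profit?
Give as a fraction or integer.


In perfect competition, profit is maximized where P = MC.
41 = 21 + 10Q
20 = 10Q
Q* = 20/10 = 2

2


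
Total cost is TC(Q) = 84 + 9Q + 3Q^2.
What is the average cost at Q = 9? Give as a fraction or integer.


TC(9) = 84 + 9*9 + 3*9^2
TC(9) = 84 + 81 + 243 = 408
AC = TC/Q = 408/9 = 136/3

136/3


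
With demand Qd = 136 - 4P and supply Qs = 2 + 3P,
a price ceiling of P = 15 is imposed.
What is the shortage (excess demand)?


At P = 15:
Qd = 136 - 4*15 = 76
Qs = 2 + 3*15 = 47
Shortage = Qd - Qs = 76 - 47 = 29

29


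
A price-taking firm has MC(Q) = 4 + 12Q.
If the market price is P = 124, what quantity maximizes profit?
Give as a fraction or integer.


In perfect competition, profit is maximized where P = MC.
124 = 4 + 12Q
120 = 12Q
Q* = 120/12 = 10

10


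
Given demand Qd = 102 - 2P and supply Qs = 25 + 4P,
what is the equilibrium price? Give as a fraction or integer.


At equilibrium, Qd = Qs.
102 - 2P = 25 + 4P
102 - 25 = 2P + 4P
77 = 6P
P* = 77/6 = 77/6

77/6


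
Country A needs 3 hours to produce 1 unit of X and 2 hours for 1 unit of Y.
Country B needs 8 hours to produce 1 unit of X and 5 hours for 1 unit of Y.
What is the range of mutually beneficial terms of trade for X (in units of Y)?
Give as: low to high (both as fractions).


Opportunity cost of X for Country A = hours_X / hours_Y = 3/2 = 3/2 units of Y
Opportunity cost of X for Country B = hours_X / hours_Y = 8/5 = 8/5 units of Y
Terms of trade must be between the two opportunity costs.
Range: 3/2 to 8/5

3/2 to 8/5


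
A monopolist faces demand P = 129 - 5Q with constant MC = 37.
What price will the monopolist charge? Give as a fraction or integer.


MR = 129 - 10Q
Set MR = MC: 129 - 10Q = 37
Q* = 46/5
Substitute into demand:
P* = 129 - 5*46/5 = 83

83


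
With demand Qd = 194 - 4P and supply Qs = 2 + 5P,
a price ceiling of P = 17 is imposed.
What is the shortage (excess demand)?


At P = 17:
Qd = 194 - 4*17 = 126
Qs = 2 + 5*17 = 87
Shortage = Qd - Qs = 126 - 87 = 39

39


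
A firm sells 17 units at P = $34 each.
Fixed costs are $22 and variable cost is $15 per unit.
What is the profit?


Total Revenue = P * Q = 34 * 17 = $578
Total Cost = FC + VC*Q = 22 + 15*17 = $277
Profit = TR - TC = 578 - 277 = $301

$301


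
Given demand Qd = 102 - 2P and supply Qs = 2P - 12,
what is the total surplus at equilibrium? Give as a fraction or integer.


Find equilibrium: 102 - 2P = 2P - 12
102 + 12 = 4P
P* = 114/4 = 57/2
Q* = 2*57/2 - 12 = 45
Inverse demand: P = 51 - Q/2, so P_max = 51
Inverse supply: P = 6 + Q/2, so P_min = 6
CS = (1/2) * 45 * (51 - 57/2) = 2025/4
PS = (1/2) * 45 * (57/2 - 6) = 2025/4
TS = CS + PS = 2025/4 + 2025/4 = 2025/2

2025/2


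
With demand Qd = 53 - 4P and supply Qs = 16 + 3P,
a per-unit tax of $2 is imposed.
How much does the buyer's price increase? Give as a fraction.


With a per-unit tax, the buyer's price increase depends on relative slopes.
Supply slope: d = 3, Demand slope: b = 4
Buyer's price increase = d * tax / (b + d)
= 3 * 2 / (4 + 3)
= 6 / 7 = 6/7

6/7


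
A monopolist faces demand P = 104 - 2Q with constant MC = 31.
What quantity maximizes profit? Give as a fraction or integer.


TR = P*Q = (104 - 2Q)Q = 104Q - 2Q^2
MR = dTR/dQ = 104 - 4Q
Set MR = MC:
104 - 4Q = 31
73 = 4Q
Q* = 73/4 = 73/4

73/4


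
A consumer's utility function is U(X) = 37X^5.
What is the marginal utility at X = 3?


MU = dU/dX = 37*5*X^(5-1)
MU = 185*X^4
At X = 3:
MU = 185 * 3^4
MU = 185 * 81 = 14985

14985


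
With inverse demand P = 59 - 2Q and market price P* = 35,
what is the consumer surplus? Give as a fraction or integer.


Maximum willingness to pay (at Q=0): P_max = 59
Quantity demanded at P* = 35:
Q* = (59 - 35)/2 = 12
CS = (1/2) * Q* * (P_max - P*)
CS = (1/2) * 12 * (59 - 35)
CS = (1/2) * 12 * 24 = 144

144


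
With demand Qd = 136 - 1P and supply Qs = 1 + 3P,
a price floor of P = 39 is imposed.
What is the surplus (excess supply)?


At P = 39:
Qd = 136 - 1*39 = 97
Qs = 1 + 3*39 = 118
Surplus = Qs - Qd = 118 - 97 = 21

21


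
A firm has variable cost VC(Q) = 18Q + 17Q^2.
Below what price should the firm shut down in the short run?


AVC(Q) = VC(Q)/Q = 18 + 17Q
AVC is increasing in Q, so minimum AVC is at Q -> 0+.
Min AVC = 18
The firm should shut down if P < 18.

18


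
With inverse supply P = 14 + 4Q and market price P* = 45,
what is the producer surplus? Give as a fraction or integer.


Minimum supply price (at Q=0): P_min = 14
Quantity supplied at P* = 45:
Q* = (45 - 14)/4 = 31/4
PS = (1/2) * Q* * (P* - P_min)
PS = (1/2) * 31/4 * (45 - 14)
PS = (1/2) * 31/4 * 31 = 961/8

961/8


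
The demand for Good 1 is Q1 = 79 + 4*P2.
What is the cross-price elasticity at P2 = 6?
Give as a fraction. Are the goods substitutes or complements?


dQ1/dP2 = 4
At P2 = 6: Q1 = 79 + 4*6 = 103
Exy = (dQ1/dP2)(P2/Q1) = 4 * 6 / 103 = 24/103
Since Exy > 0, the goods are substitutes.

24/103 (substitutes)


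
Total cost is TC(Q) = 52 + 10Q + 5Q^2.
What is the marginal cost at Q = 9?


MC = dTC/dQ = 10 + 2*5*Q
At Q = 9:
MC = 10 + 10*9
MC = 10 + 90 = 100

100


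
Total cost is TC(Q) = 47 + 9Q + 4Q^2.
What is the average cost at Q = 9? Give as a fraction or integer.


TC(9) = 47 + 9*9 + 4*9^2
TC(9) = 47 + 81 + 324 = 452
AC = TC/Q = 452/9 = 452/9

452/9


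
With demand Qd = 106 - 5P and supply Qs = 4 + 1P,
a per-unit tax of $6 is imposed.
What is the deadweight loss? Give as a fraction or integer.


Pre-tax equilibrium quantity: Q* = 21
Post-tax equilibrium quantity: Q_tax = 16
Reduction in quantity: Q* - Q_tax = 5
DWL = (1/2) * tax * (Q* - Q_tax)
DWL = (1/2) * 6 * 5 = 15

15


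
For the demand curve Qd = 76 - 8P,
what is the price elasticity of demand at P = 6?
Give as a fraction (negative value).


dQ/dP = -8
At P = 6: Q = 76 - 8*6 = 28
E = (dQ/dP)(P/Q) = (-8)(6/28) = -12/7

-12/7


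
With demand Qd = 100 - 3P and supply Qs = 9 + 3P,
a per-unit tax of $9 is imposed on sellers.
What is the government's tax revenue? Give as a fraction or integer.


With tax on sellers, new supply: Qs' = 9 + 3(P - 9)
= 3P - 18
New equilibrium quantity:
Q_new = 41
Tax revenue = tax * Q_new = 9 * 41 = 369

369


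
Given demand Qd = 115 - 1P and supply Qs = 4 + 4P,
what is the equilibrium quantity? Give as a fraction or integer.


First find equilibrium price:
115 - 1P = 4 + 4P
P* = 111/5 = 111/5
Then substitute into demand:
Q* = 115 - 1 * 111/5 = 464/5

464/5


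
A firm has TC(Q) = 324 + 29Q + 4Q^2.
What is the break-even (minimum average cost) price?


AC(Q) = 324/Q + 29 + 4Q
To minimize: dAC/dQ = -324/Q^2 + 4 = 0
Q^2 = 324/4 = 81
Q* = 9
Min AC = 324/9 + 29 + 4*9
Min AC = 36 + 29 + 36 = 101

101


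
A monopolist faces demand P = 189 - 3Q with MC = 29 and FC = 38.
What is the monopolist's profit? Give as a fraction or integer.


MR = MC: 189 - 6Q = 29
Q* = 80/3
P* = 189 - 3*80/3 = 109
Profit = (P* - MC)*Q* - FC
= (109 - 29)*80/3 - 38
= 80*80/3 - 38
= 6400/3 - 38 = 6286/3

6286/3


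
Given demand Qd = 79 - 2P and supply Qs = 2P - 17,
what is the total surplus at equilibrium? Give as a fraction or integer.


Find equilibrium: 79 - 2P = 2P - 17
79 + 17 = 4P
P* = 96/4 = 24
Q* = 2*24 - 17 = 31
Inverse demand: P = 79/2 - Q/2, so P_max = 79/2
Inverse supply: P = 17/2 + Q/2, so P_min = 17/2
CS = (1/2) * 31 * (79/2 - 24) = 961/4
PS = (1/2) * 31 * (24 - 17/2) = 961/4
TS = CS + PS = 961/4 + 961/4 = 961/2

961/2


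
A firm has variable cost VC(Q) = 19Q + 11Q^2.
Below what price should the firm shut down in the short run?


AVC(Q) = VC(Q)/Q = 19 + 11Q
AVC is increasing in Q, so minimum AVC is at Q -> 0+.
Min AVC = 19
The firm should shut down if P < 19.

19


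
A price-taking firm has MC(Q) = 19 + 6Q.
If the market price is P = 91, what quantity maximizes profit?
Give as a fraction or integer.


In perfect competition, profit is maximized where P = MC.
91 = 19 + 6Q
72 = 6Q
Q* = 72/6 = 12

12


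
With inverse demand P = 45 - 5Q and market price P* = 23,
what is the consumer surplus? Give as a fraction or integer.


Maximum willingness to pay (at Q=0): P_max = 45
Quantity demanded at P* = 23:
Q* = (45 - 23)/5 = 22/5
CS = (1/2) * Q* * (P_max - P*)
CS = (1/2) * 22/5 * (45 - 23)
CS = (1/2) * 22/5 * 22 = 242/5

242/5


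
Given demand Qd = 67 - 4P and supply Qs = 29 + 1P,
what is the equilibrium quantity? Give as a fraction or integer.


First find equilibrium price:
67 - 4P = 29 + 1P
P* = 38/5 = 38/5
Then substitute into demand:
Q* = 67 - 4 * 38/5 = 183/5

183/5


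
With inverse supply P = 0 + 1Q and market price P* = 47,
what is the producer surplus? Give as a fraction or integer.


Minimum supply price (at Q=0): P_min = 0
Quantity supplied at P* = 47:
Q* = (47 - 0)/1 = 47
PS = (1/2) * Q* * (P* - P_min)
PS = (1/2) * 47 * (47 - 0)
PS = (1/2) * 47 * 47 = 2209/2

2209/2


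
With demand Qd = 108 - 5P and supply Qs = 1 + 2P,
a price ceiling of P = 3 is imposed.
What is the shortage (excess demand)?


At P = 3:
Qd = 108 - 5*3 = 93
Qs = 1 + 2*3 = 7
Shortage = Qd - Qs = 93 - 7 = 86

86


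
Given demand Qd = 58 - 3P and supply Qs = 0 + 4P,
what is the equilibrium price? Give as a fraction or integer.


At equilibrium, Qd = Qs.
58 - 3P = 0 + 4P
58 - 0 = 3P + 4P
58 = 7P
P* = 58/7 = 58/7

58/7


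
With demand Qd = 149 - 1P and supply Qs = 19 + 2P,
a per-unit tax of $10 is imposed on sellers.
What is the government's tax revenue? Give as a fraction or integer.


With tax on sellers, new supply: Qs' = 19 + 2(P - 10)
= 2P - 1
New equilibrium quantity:
Q_new = 99
Tax revenue = tax * Q_new = 10 * 99 = 990

990


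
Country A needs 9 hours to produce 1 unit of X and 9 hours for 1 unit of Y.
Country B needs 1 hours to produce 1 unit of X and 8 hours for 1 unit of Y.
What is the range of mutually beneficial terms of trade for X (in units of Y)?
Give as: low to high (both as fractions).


Opportunity cost of X for Country A = hours_X / hours_Y = 9/9 = 1 units of Y
Opportunity cost of X for Country B = hours_X / hours_Y = 1/8 = 1/8 units of Y
Terms of trade must be between the two opportunity costs.
Range: 1/8 to 1

1/8 to 1


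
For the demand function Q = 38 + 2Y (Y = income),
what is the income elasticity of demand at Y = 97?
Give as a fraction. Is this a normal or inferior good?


dQ/dY = 2
At Y = 97: Q = 38 + 2*97 = 232
Ey = (dQ/dY)(Y/Q) = 2 * 97 / 232 = 97/116
Since Ey > 0, this is a normal good.

97/116 (normal good)


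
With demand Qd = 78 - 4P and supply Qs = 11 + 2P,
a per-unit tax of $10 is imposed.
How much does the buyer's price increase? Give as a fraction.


With a per-unit tax, the buyer's price increase depends on relative slopes.
Supply slope: d = 2, Demand slope: b = 4
Buyer's price increase = d * tax / (b + d)
= 2 * 10 / (4 + 2)
= 20 / 6 = 10/3

10/3


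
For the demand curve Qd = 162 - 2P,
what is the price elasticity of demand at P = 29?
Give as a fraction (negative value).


dQ/dP = -2
At P = 29: Q = 162 - 2*29 = 104
E = (dQ/dP)(P/Q) = (-2)(29/104) = -29/52

-29/52


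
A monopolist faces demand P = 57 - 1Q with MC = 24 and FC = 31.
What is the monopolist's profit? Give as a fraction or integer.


MR = MC: 57 - 2Q = 24
Q* = 33/2
P* = 57 - 1*33/2 = 81/2
Profit = (P* - MC)*Q* - FC
= (81/2 - 24)*33/2 - 31
= 33/2*33/2 - 31
= 1089/4 - 31 = 965/4

965/4


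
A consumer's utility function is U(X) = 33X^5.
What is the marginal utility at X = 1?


MU = dU/dX = 33*5*X^(5-1)
MU = 165*X^4
At X = 1:
MU = 165 * 1^4
MU = 165 * 1 = 165

165


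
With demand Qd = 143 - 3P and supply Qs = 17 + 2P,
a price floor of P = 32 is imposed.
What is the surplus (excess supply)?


At P = 32:
Qd = 143 - 3*32 = 47
Qs = 17 + 2*32 = 81
Surplus = Qs - Qd = 81 - 47 = 34

34


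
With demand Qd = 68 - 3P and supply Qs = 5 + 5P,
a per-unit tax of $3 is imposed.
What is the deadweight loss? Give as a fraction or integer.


Pre-tax equilibrium quantity: Q* = 355/8
Post-tax equilibrium quantity: Q_tax = 155/4
Reduction in quantity: Q* - Q_tax = 45/8
DWL = (1/2) * tax * (Q* - Q_tax)
DWL = (1/2) * 3 * 45/8 = 135/16

135/16


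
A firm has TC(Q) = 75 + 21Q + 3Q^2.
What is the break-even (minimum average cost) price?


AC(Q) = 75/Q + 21 + 3Q
To minimize: dAC/dQ = -75/Q^2 + 3 = 0
Q^2 = 75/3 = 25
Q* = 5
Min AC = 75/5 + 21 + 3*5
Min AC = 15 + 21 + 15 = 51

51


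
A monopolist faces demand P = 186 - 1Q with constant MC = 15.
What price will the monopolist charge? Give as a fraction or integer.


MR = 186 - 2Q
Set MR = MC: 186 - 2Q = 15
Q* = 171/2
Substitute into demand:
P* = 186 - 1*171/2 = 201/2

201/2


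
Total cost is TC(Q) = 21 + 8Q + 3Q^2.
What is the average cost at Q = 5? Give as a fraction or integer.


TC(5) = 21 + 8*5 + 3*5^2
TC(5) = 21 + 40 + 75 = 136
AC = TC/Q = 136/5 = 136/5

136/5


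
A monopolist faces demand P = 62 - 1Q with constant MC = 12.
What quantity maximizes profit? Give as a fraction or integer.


TR = P*Q = (62 - 1Q)Q = 62Q - 1Q^2
MR = dTR/dQ = 62 - 2Q
Set MR = MC:
62 - 2Q = 12
50 = 2Q
Q* = 50/2 = 25

25


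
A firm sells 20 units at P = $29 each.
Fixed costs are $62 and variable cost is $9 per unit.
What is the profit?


Total Revenue = P * Q = 29 * 20 = $580
Total Cost = FC + VC*Q = 62 + 9*20 = $242
Profit = TR - TC = 580 - 242 = $338

$338


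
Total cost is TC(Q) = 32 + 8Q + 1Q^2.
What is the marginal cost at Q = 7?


MC = dTC/dQ = 8 + 2*1*Q
At Q = 7:
MC = 8 + 2*7
MC = 8 + 14 = 22

22


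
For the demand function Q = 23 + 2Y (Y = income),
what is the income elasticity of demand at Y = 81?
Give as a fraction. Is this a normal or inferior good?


dQ/dY = 2
At Y = 81: Q = 23 + 2*81 = 185
Ey = (dQ/dY)(Y/Q) = 2 * 81 / 185 = 162/185
Since Ey > 0, this is a normal good.

162/185 (normal good)


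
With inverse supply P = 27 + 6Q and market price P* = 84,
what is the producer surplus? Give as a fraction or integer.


Minimum supply price (at Q=0): P_min = 27
Quantity supplied at P* = 84:
Q* = (84 - 27)/6 = 19/2
PS = (1/2) * Q* * (P* - P_min)
PS = (1/2) * 19/2 * (84 - 27)
PS = (1/2) * 19/2 * 57 = 1083/4

1083/4


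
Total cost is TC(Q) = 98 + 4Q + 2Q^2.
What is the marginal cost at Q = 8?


MC = dTC/dQ = 4 + 2*2*Q
At Q = 8:
MC = 4 + 4*8
MC = 4 + 32 = 36

36


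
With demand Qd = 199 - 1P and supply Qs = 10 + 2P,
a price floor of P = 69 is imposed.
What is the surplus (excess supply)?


At P = 69:
Qd = 199 - 1*69 = 130
Qs = 10 + 2*69 = 148
Surplus = Qs - Qd = 148 - 130 = 18

18


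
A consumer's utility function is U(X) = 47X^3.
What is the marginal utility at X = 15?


MU = dU/dX = 47*3*X^(3-1)
MU = 141*X^2
At X = 15:
MU = 141 * 15^2
MU = 141 * 225 = 31725

31725


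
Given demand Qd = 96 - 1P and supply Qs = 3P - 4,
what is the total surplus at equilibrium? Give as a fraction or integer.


Find equilibrium: 96 - 1P = 3P - 4
96 + 4 = 4P
P* = 100/4 = 25
Q* = 3*25 - 4 = 71
Inverse demand: P = 96 - Q/1, so P_max = 96
Inverse supply: P = 4/3 + Q/3, so P_min = 4/3
CS = (1/2) * 71 * (96 - 25) = 5041/2
PS = (1/2) * 71 * (25 - 4/3) = 5041/6
TS = CS + PS = 5041/2 + 5041/6 = 10082/3

10082/3


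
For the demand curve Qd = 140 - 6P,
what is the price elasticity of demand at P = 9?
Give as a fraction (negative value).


dQ/dP = -6
At P = 9: Q = 140 - 6*9 = 86
E = (dQ/dP)(P/Q) = (-6)(9/86) = -27/43

-27/43


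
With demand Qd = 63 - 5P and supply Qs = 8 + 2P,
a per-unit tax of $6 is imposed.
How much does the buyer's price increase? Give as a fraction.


With a per-unit tax, the buyer's price increase depends on relative slopes.
Supply slope: d = 2, Demand slope: b = 5
Buyer's price increase = d * tax / (b + d)
= 2 * 6 / (5 + 2)
= 12 / 7 = 12/7

12/7


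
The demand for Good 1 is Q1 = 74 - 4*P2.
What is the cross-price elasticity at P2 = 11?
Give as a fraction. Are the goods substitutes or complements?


dQ1/dP2 = -4
At P2 = 11: Q1 = 74 - 4*11 = 30
Exy = (dQ1/dP2)(P2/Q1) = -4 * 11 / 30 = -22/15
Since Exy < 0, the goods are complements.

-22/15 (complements)


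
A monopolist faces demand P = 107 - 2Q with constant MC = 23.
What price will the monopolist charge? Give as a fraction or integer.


MR = 107 - 4Q
Set MR = MC: 107 - 4Q = 23
Q* = 21
Substitute into demand:
P* = 107 - 2*21 = 65

65


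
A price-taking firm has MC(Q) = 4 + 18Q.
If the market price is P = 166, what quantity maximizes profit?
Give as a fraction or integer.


In perfect competition, profit is maximized where P = MC.
166 = 4 + 18Q
162 = 18Q
Q* = 162/18 = 9

9


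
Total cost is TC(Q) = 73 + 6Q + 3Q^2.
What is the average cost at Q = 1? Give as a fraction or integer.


TC(1) = 73 + 6*1 + 3*1^2
TC(1) = 73 + 6 + 3 = 82
AC = TC/Q = 82/1 = 82

82


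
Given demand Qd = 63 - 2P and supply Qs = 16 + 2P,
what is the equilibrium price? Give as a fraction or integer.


At equilibrium, Qd = Qs.
63 - 2P = 16 + 2P
63 - 16 = 2P + 2P
47 = 4P
P* = 47/4 = 47/4

47/4


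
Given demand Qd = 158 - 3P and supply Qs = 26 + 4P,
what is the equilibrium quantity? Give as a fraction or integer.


First find equilibrium price:
158 - 3P = 26 + 4P
P* = 132/7 = 132/7
Then substitute into demand:
Q* = 158 - 3 * 132/7 = 710/7

710/7


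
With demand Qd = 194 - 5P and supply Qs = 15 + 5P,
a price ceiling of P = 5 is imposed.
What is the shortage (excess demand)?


At P = 5:
Qd = 194 - 5*5 = 169
Qs = 15 + 5*5 = 40
Shortage = Qd - Qs = 169 - 40 = 129

129


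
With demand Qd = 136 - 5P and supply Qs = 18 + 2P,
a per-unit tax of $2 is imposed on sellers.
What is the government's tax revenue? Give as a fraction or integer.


With tax on sellers, new supply: Qs' = 18 + 2(P - 2)
= 14 + 2P
New equilibrium quantity:
Q_new = 342/7
Tax revenue = tax * Q_new = 2 * 342/7 = 684/7

684/7


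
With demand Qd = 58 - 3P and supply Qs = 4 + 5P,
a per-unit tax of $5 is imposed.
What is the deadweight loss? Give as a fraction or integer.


Pre-tax equilibrium quantity: Q* = 151/4
Post-tax equilibrium quantity: Q_tax = 227/8
Reduction in quantity: Q* - Q_tax = 75/8
DWL = (1/2) * tax * (Q* - Q_tax)
DWL = (1/2) * 5 * 75/8 = 375/16

375/16


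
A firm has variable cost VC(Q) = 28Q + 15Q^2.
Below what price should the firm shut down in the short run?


AVC(Q) = VC(Q)/Q = 28 + 15Q
AVC is increasing in Q, so minimum AVC is at Q -> 0+.
Min AVC = 28
The firm should shut down if P < 28.

28


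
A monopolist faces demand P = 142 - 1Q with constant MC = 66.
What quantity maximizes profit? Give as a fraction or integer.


TR = P*Q = (142 - 1Q)Q = 142Q - 1Q^2
MR = dTR/dQ = 142 - 2Q
Set MR = MC:
142 - 2Q = 66
76 = 2Q
Q* = 76/2 = 38

38


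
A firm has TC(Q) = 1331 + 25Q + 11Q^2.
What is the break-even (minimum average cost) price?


AC(Q) = 1331/Q + 25 + 11Q
To minimize: dAC/dQ = -1331/Q^2 + 11 = 0
Q^2 = 1331/11 = 121
Q* = 11
Min AC = 1331/11 + 25 + 11*11
Min AC = 121 + 25 + 121 = 267

267


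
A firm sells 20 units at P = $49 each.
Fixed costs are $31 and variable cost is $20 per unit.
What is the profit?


Total Revenue = P * Q = 49 * 20 = $980
Total Cost = FC + VC*Q = 31 + 20*20 = $431
Profit = TR - TC = 980 - 431 = $549

$549


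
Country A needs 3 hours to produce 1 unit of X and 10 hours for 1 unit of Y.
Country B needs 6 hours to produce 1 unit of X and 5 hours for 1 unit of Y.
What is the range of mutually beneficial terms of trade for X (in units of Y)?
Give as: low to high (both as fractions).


Opportunity cost of X for Country A = hours_X / hours_Y = 3/10 = 3/10 units of Y
Opportunity cost of X for Country B = hours_X / hours_Y = 6/5 = 6/5 units of Y
Terms of trade must be between the two opportunity costs.
Range: 3/10 to 6/5

3/10 to 6/5


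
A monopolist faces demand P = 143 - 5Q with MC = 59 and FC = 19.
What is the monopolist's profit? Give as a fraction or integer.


MR = MC: 143 - 10Q = 59
Q* = 42/5
P* = 143 - 5*42/5 = 101
Profit = (P* - MC)*Q* - FC
= (101 - 59)*42/5 - 19
= 42*42/5 - 19
= 1764/5 - 19 = 1669/5

1669/5


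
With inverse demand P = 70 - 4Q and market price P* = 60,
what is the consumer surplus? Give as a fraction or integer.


Maximum willingness to pay (at Q=0): P_max = 70
Quantity demanded at P* = 60:
Q* = (70 - 60)/4 = 5/2
CS = (1/2) * Q* * (P_max - P*)
CS = (1/2) * 5/2 * (70 - 60)
CS = (1/2) * 5/2 * 10 = 25/2

25/2


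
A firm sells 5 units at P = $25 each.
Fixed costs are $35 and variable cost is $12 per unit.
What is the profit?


Total Revenue = P * Q = 25 * 5 = $125
Total Cost = FC + VC*Q = 35 + 12*5 = $95
Profit = TR - TC = 125 - 95 = $30

$30


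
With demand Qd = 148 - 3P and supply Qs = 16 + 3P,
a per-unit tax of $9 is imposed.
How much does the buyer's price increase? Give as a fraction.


With a per-unit tax, the buyer's price increase depends on relative slopes.
Supply slope: d = 3, Demand slope: b = 3
Buyer's price increase = d * tax / (b + d)
= 3 * 9 / (3 + 3)
= 27 / 6 = 9/2

9/2


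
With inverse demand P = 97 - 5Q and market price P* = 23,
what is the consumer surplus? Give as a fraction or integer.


Maximum willingness to pay (at Q=0): P_max = 97
Quantity demanded at P* = 23:
Q* = (97 - 23)/5 = 74/5
CS = (1/2) * Q* * (P_max - P*)
CS = (1/2) * 74/5 * (97 - 23)
CS = (1/2) * 74/5 * 74 = 2738/5

2738/5


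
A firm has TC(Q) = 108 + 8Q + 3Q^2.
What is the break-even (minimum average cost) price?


AC(Q) = 108/Q + 8 + 3Q
To minimize: dAC/dQ = -108/Q^2 + 3 = 0
Q^2 = 108/3 = 36
Q* = 6
Min AC = 108/6 + 8 + 3*6
Min AC = 18 + 8 + 18 = 44

44


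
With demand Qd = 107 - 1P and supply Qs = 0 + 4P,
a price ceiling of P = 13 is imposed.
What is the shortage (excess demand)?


At P = 13:
Qd = 107 - 1*13 = 94
Qs = 0 + 4*13 = 52
Shortage = Qd - Qs = 94 - 52 = 42

42


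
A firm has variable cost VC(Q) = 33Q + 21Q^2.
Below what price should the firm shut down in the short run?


AVC(Q) = VC(Q)/Q = 33 + 21Q
AVC is increasing in Q, so minimum AVC is at Q -> 0+.
Min AVC = 33
The firm should shut down if P < 33.

33


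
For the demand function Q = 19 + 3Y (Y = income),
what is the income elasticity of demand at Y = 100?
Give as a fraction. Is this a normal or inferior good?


dQ/dY = 3
At Y = 100: Q = 19 + 3*100 = 319
Ey = (dQ/dY)(Y/Q) = 3 * 100 / 319 = 300/319
Since Ey > 0, this is a normal good.

300/319 (normal good)


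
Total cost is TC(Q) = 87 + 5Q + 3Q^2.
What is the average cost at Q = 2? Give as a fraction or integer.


TC(2) = 87 + 5*2 + 3*2^2
TC(2) = 87 + 10 + 12 = 109
AC = TC/Q = 109/2 = 109/2

109/2


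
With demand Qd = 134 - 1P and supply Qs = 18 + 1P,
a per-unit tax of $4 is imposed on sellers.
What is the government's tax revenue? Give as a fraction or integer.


With tax on sellers, new supply: Qs' = 18 + 1(P - 4)
= 14 + 1P
New equilibrium quantity:
Q_new = 74
Tax revenue = tax * Q_new = 4 * 74 = 296

296


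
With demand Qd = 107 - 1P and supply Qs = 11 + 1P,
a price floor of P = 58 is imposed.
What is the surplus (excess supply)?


At P = 58:
Qd = 107 - 1*58 = 49
Qs = 11 + 1*58 = 69
Surplus = Qs - Qd = 69 - 49 = 20

20


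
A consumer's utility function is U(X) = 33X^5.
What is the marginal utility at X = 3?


MU = dU/dX = 33*5*X^(5-1)
MU = 165*X^4
At X = 3:
MU = 165 * 3^4
MU = 165 * 81 = 13365

13365


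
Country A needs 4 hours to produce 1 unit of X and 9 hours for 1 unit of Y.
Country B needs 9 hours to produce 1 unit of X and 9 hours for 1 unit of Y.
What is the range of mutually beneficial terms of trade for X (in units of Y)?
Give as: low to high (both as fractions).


Opportunity cost of X for Country A = hours_X / hours_Y = 4/9 = 4/9 units of Y
Opportunity cost of X for Country B = hours_X / hours_Y = 9/9 = 1 units of Y
Terms of trade must be between the two opportunity costs.
Range: 4/9 to 1

4/9 to 1


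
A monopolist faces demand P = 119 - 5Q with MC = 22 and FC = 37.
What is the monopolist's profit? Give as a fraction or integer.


MR = MC: 119 - 10Q = 22
Q* = 97/10
P* = 119 - 5*97/10 = 141/2
Profit = (P* - MC)*Q* - FC
= (141/2 - 22)*97/10 - 37
= 97/2*97/10 - 37
= 9409/20 - 37 = 8669/20

8669/20


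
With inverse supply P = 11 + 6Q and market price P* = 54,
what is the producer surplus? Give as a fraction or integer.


Minimum supply price (at Q=0): P_min = 11
Quantity supplied at P* = 54:
Q* = (54 - 11)/6 = 43/6
PS = (1/2) * Q* * (P* - P_min)
PS = (1/2) * 43/6 * (54 - 11)
PS = (1/2) * 43/6 * 43 = 1849/12

1849/12


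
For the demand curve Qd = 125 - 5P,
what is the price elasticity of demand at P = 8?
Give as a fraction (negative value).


dQ/dP = -5
At P = 8: Q = 125 - 5*8 = 85
E = (dQ/dP)(P/Q) = (-5)(8/85) = -8/17

-8/17


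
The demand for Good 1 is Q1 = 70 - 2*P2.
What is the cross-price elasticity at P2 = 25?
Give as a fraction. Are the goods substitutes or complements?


dQ1/dP2 = -2
At P2 = 25: Q1 = 70 - 2*25 = 20
Exy = (dQ1/dP2)(P2/Q1) = -2 * 25 / 20 = -5/2
Since Exy < 0, the goods are complements.

-5/2 (complements)


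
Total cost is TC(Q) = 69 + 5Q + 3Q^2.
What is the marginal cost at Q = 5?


MC = dTC/dQ = 5 + 2*3*Q
At Q = 5:
MC = 5 + 6*5
MC = 5 + 30 = 35

35


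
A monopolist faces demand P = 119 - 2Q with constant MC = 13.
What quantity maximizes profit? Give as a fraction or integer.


TR = P*Q = (119 - 2Q)Q = 119Q - 2Q^2
MR = dTR/dQ = 119 - 4Q
Set MR = MC:
119 - 4Q = 13
106 = 4Q
Q* = 106/4 = 53/2

53/2


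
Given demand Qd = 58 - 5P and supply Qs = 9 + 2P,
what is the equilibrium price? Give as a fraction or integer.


At equilibrium, Qd = Qs.
58 - 5P = 9 + 2P
58 - 9 = 5P + 2P
49 = 7P
P* = 49/7 = 7

7


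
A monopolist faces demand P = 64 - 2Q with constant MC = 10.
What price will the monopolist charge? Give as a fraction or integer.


MR = 64 - 4Q
Set MR = MC: 64 - 4Q = 10
Q* = 27/2
Substitute into demand:
P* = 64 - 2*27/2 = 37

37


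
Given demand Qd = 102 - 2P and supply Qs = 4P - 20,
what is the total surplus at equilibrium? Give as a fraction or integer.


Find equilibrium: 102 - 2P = 4P - 20
102 + 20 = 6P
P* = 122/6 = 61/3
Q* = 4*61/3 - 20 = 184/3
Inverse demand: P = 51 - Q/2, so P_max = 51
Inverse supply: P = 5 + Q/4, so P_min = 5
CS = (1/2) * 184/3 * (51 - 61/3) = 8464/9
PS = (1/2) * 184/3 * (61/3 - 5) = 4232/9
TS = CS + PS = 8464/9 + 4232/9 = 4232/3

4232/3


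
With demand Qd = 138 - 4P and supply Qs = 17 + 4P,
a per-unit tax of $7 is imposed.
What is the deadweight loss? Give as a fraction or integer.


Pre-tax equilibrium quantity: Q* = 155/2
Post-tax equilibrium quantity: Q_tax = 127/2
Reduction in quantity: Q* - Q_tax = 14
DWL = (1/2) * tax * (Q* - Q_tax)
DWL = (1/2) * 7 * 14 = 49

49


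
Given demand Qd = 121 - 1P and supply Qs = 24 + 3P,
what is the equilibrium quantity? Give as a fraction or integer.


First find equilibrium price:
121 - 1P = 24 + 3P
P* = 97/4 = 97/4
Then substitute into demand:
Q* = 121 - 1 * 97/4 = 387/4

387/4


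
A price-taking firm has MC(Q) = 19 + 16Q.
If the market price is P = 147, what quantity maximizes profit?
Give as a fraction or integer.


In perfect competition, profit is maximized where P = MC.
147 = 19 + 16Q
128 = 16Q
Q* = 128/16 = 8

8


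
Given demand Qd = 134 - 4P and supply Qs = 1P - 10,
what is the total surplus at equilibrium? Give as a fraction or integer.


Find equilibrium: 134 - 4P = 1P - 10
134 + 10 = 5P
P* = 144/5 = 144/5
Q* = 1*144/5 - 10 = 94/5
Inverse demand: P = 67/2 - Q/4, so P_max = 67/2
Inverse supply: P = 10 + Q/1, so P_min = 10
CS = (1/2) * 94/5 * (67/2 - 144/5) = 2209/50
PS = (1/2) * 94/5 * (144/5 - 10) = 4418/25
TS = CS + PS = 2209/50 + 4418/25 = 2209/10

2209/10


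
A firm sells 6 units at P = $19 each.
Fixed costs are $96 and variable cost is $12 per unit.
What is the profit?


Total Revenue = P * Q = 19 * 6 = $114
Total Cost = FC + VC*Q = 96 + 12*6 = $168
Profit = TR - TC = 114 - 168 = $-54

$-54


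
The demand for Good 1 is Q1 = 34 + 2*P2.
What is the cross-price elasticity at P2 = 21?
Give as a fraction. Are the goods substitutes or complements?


dQ1/dP2 = 2
At P2 = 21: Q1 = 34 + 2*21 = 76
Exy = (dQ1/dP2)(P2/Q1) = 2 * 21 / 76 = 21/38
Since Exy > 0, the goods are substitutes.

21/38 (substitutes)


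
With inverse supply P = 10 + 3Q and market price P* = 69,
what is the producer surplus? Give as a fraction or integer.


Minimum supply price (at Q=0): P_min = 10
Quantity supplied at P* = 69:
Q* = (69 - 10)/3 = 59/3
PS = (1/2) * Q* * (P* - P_min)
PS = (1/2) * 59/3 * (69 - 10)
PS = (1/2) * 59/3 * 59 = 3481/6

3481/6


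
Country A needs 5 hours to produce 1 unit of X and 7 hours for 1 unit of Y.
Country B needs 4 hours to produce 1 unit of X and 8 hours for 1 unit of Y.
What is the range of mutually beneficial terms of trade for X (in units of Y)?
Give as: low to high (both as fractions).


Opportunity cost of X for Country A = hours_X / hours_Y = 5/7 = 5/7 units of Y
Opportunity cost of X for Country B = hours_X / hours_Y = 4/8 = 1/2 units of Y
Terms of trade must be between the two opportunity costs.
Range: 1/2 to 5/7

1/2 to 5/7


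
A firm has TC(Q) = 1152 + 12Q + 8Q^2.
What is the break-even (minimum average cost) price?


AC(Q) = 1152/Q + 12 + 8Q
To minimize: dAC/dQ = -1152/Q^2 + 8 = 0
Q^2 = 1152/8 = 144
Q* = 12
Min AC = 1152/12 + 12 + 8*12
Min AC = 96 + 12 + 96 = 204

204


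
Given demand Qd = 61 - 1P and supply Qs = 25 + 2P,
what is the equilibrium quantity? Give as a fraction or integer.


First find equilibrium price:
61 - 1P = 25 + 2P
P* = 36/3 = 12
Then substitute into demand:
Q* = 61 - 1 * 12 = 49

49


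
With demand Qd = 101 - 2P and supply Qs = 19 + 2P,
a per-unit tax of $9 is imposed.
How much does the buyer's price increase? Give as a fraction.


With a per-unit tax, the buyer's price increase depends on relative slopes.
Supply slope: d = 2, Demand slope: b = 2
Buyer's price increase = d * tax / (b + d)
= 2 * 9 / (2 + 2)
= 18 / 4 = 9/2

9/2


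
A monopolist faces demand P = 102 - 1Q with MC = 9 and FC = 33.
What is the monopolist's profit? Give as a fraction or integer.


MR = MC: 102 - 2Q = 9
Q* = 93/2
P* = 102 - 1*93/2 = 111/2
Profit = (P* - MC)*Q* - FC
= (111/2 - 9)*93/2 - 33
= 93/2*93/2 - 33
= 8649/4 - 33 = 8517/4

8517/4


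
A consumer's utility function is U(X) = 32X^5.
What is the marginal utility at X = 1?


MU = dU/dX = 32*5*X^(5-1)
MU = 160*X^4
At X = 1:
MU = 160 * 1^4
MU = 160 * 1 = 160

160


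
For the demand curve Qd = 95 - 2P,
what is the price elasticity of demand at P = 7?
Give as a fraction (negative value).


dQ/dP = -2
At P = 7: Q = 95 - 2*7 = 81
E = (dQ/dP)(P/Q) = (-2)(7/81) = -14/81

-14/81


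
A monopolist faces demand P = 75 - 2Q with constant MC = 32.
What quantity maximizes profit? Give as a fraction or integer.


TR = P*Q = (75 - 2Q)Q = 75Q - 2Q^2
MR = dTR/dQ = 75 - 4Q
Set MR = MC:
75 - 4Q = 32
43 = 4Q
Q* = 43/4 = 43/4

43/4


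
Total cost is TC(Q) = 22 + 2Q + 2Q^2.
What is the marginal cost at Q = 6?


MC = dTC/dQ = 2 + 2*2*Q
At Q = 6:
MC = 2 + 4*6
MC = 2 + 24 = 26

26


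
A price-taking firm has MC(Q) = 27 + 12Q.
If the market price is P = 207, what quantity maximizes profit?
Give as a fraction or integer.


In perfect competition, profit is maximized where P = MC.
207 = 27 + 12Q
180 = 12Q
Q* = 180/12 = 15

15


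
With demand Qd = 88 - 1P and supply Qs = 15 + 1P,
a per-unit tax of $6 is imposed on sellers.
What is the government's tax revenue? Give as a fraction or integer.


With tax on sellers, new supply: Qs' = 15 + 1(P - 6)
= 9 + 1P
New equilibrium quantity:
Q_new = 97/2
Tax revenue = tax * Q_new = 6 * 97/2 = 291

291


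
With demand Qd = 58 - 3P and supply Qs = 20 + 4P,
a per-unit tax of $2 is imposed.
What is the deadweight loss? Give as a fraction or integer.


Pre-tax equilibrium quantity: Q* = 292/7
Post-tax equilibrium quantity: Q_tax = 268/7
Reduction in quantity: Q* - Q_tax = 24/7
DWL = (1/2) * tax * (Q* - Q_tax)
DWL = (1/2) * 2 * 24/7 = 24/7

24/7


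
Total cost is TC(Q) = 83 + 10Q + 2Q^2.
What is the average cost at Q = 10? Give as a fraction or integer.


TC(10) = 83 + 10*10 + 2*10^2
TC(10) = 83 + 100 + 200 = 383
AC = TC/Q = 383/10 = 383/10

383/10


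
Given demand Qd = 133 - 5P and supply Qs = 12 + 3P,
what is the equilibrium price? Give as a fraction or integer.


At equilibrium, Qd = Qs.
133 - 5P = 12 + 3P
133 - 12 = 5P + 3P
121 = 8P
P* = 121/8 = 121/8

121/8


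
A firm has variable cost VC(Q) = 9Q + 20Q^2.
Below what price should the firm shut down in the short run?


AVC(Q) = VC(Q)/Q = 9 + 20Q
AVC is increasing in Q, so minimum AVC is at Q -> 0+.
Min AVC = 9
The firm should shut down if P < 9.

9


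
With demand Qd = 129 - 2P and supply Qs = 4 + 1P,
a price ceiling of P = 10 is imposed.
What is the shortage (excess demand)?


At P = 10:
Qd = 129 - 2*10 = 109
Qs = 4 + 1*10 = 14
Shortage = Qd - Qs = 109 - 14 = 95

95


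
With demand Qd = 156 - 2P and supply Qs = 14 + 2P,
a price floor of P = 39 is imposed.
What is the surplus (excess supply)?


At P = 39:
Qd = 156 - 2*39 = 78
Qs = 14 + 2*39 = 92
Surplus = Qs - Qd = 92 - 78 = 14

14


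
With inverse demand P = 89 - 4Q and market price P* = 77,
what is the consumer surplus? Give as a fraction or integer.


Maximum willingness to pay (at Q=0): P_max = 89
Quantity demanded at P* = 77:
Q* = (89 - 77)/4 = 3
CS = (1/2) * Q* * (P_max - P*)
CS = (1/2) * 3 * (89 - 77)
CS = (1/2) * 3 * 12 = 18

18


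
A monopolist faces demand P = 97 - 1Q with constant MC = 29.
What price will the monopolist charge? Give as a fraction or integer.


MR = 97 - 2Q
Set MR = MC: 97 - 2Q = 29
Q* = 34
Substitute into demand:
P* = 97 - 1*34 = 63

63


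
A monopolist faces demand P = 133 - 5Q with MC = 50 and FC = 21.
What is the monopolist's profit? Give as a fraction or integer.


MR = MC: 133 - 10Q = 50
Q* = 83/10
P* = 133 - 5*83/10 = 183/2
Profit = (P* - MC)*Q* - FC
= (183/2 - 50)*83/10 - 21
= 83/2*83/10 - 21
= 6889/20 - 21 = 6469/20

6469/20


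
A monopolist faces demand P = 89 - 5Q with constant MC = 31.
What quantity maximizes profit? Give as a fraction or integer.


TR = P*Q = (89 - 5Q)Q = 89Q - 5Q^2
MR = dTR/dQ = 89 - 10Q
Set MR = MC:
89 - 10Q = 31
58 = 10Q
Q* = 58/10 = 29/5

29/5
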